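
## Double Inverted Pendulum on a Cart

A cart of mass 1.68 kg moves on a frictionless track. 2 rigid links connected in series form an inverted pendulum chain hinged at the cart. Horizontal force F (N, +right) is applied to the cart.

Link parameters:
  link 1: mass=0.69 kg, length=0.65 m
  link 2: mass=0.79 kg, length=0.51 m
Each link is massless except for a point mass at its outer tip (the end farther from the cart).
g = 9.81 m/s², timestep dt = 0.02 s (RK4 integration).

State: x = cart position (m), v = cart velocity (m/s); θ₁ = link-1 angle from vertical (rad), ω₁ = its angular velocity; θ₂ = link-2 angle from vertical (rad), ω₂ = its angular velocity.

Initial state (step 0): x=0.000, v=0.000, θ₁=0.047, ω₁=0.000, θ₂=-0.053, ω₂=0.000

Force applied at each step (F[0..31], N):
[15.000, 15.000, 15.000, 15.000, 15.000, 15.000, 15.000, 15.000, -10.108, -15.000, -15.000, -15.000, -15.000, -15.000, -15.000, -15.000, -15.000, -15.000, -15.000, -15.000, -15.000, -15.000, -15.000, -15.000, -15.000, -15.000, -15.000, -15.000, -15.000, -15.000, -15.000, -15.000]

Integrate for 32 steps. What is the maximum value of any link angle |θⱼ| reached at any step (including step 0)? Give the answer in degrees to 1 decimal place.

Answer: 51.3°

Derivation:
apply F[0]=+15.000 → step 1: x=0.002, v=0.170, θ₁=0.045, ω₁=-0.213, θ₂=-0.054, ω₂=-0.084
apply F[1]=+15.000 → step 2: x=0.007, v=0.342, θ₁=0.038, ω₁=-0.429, θ₂=-0.056, ω₂=-0.165
apply F[2]=+15.000 → step 3: x=0.015, v=0.514, θ₁=0.028, ω₁=-0.653, θ₂=-0.060, ω₂=-0.241
apply F[3]=+15.000 → step 4: x=0.027, v=0.690, θ₁=0.012, ω₁=-0.889, θ₂=-0.066, ω₂=-0.308
apply F[4]=+15.000 → step 5: x=0.043, v=0.868, θ₁=-0.008, ω₁=-1.140, θ₂=-0.073, ω₂=-0.362
apply F[5]=+15.000 → step 6: x=0.062, v=1.049, θ₁=-0.033, ω₁=-1.408, θ₂=-0.080, ω₂=-0.403
apply F[6]=+15.000 → step 7: x=0.085, v=1.234, θ₁=-0.064, ω₁=-1.698, θ₂=-0.089, ω₂=-0.426
apply F[7]=+15.000 → step 8: x=0.112, v=1.423, θ₁=-0.101, ω₁=-2.008, θ₂=-0.097, ω₂=-0.432
apply F[8]=-10.108 → step 9: x=0.139, v=1.319, θ₁=-0.140, ω₁=-1.892, θ₂=-0.106, ω₂=-0.419
apply F[9]=-15.000 → step 10: x=0.164, v=1.165, θ₁=-0.177, ω₁=-1.720, θ₂=-0.114, ω₂=-0.383
apply F[10]=-15.000 → step 11: x=0.186, v=1.017, θ₁=-0.209, ω₁=-1.580, θ₂=-0.121, ω₂=-0.325
apply F[11]=-15.000 → step 12: x=0.204, v=0.876, θ₁=-0.240, ω₁=-1.469, θ₂=-0.127, ω₂=-0.244
apply F[12]=-15.000 → step 13: x=0.221, v=0.740, θ₁=-0.268, ω₁=-1.385, θ₂=-0.131, ω₂=-0.142
apply F[13]=-15.000 → step 14: x=0.234, v=0.610, θ₁=-0.296, ω₁=-1.328, θ₂=-0.132, ω₂=-0.019
apply F[14]=-15.000 → step 15: x=0.245, v=0.484, θ₁=-0.322, ω₁=-1.294, θ₂=-0.131, ω₂=0.126
apply F[15]=-15.000 → step 16: x=0.254, v=0.361, θ₁=-0.347, ω₁=-1.284, θ₂=-0.127, ω₂=0.293
apply F[16]=-15.000 → step 17: x=0.260, v=0.242, θ₁=-0.373, ω₁=-1.295, θ₂=-0.119, ω₂=0.481
apply F[17]=-15.000 → step 18: x=0.263, v=0.125, θ₁=-0.399, ω₁=-1.326, θ₂=-0.108, ω₂=0.692
apply F[18]=-15.000 → step 19: x=0.265, v=0.010, θ₁=-0.426, ω₁=-1.376, θ₂=-0.092, ω₂=0.924
apply F[19]=-15.000 → step 20: x=0.264, v=-0.104, θ₁=-0.455, ω₁=-1.441, θ₂=-0.071, ω₂=1.176
apply F[20]=-15.000 → step 21: x=0.260, v=-0.219, θ₁=-0.484, ω₁=-1.518, θ₂=-0.044, ω₂=1.446
apply F[21]=-15.000 → step 22: x=0.255, v=-0.335, θ₁=-0.515, ω₁=-1.602, θ₂=-0.013, ω₂=1.729
apply F[22]=-15.000 → step 23: x=0.247, v=-0.452, θ₁=-0.548, ω₁=-1.689, θ₂=0.025, ω₂=2.022
apply F[23]=-15.000 → step 24: x=0.237, v=-0.573, θ₁=-0.583, ω₁=-1.774, θ₂=0.068, ω₂=2.320
apply F[24]=-15.000 → step 25: x=0.224, v=-0.696, θ₁=-0.619, ω₁=-1.852, θ₂=0.118, ω₂=2.619
apply F[25]=-15.000 → step 26: x=0.209, v=-0.822, θ₁=-0.657, ω₁=-1.918, θ₂=0.173, ω₂=2.915
apply F[26]=-15.000 → step 27: x=0.191, v=-0.951, θ₁=-0.696, ω₁=-1.970, θ₂=0.234, ω₂=3.208
apply F[27]=-15.000 → step 28: x=0.171, v=-1.081, θ₁=-0.736, ω₁=-2.005, θ₂=0.301, ω₂=3.498
apply F[28]=-15.000 → step 29: x=0.148, v=-1.213, θ₁=-0.776, ω₁=-2.022, θ₂=0.374, ω₂=3.787
apply F[29]=-15.000 → step 30: x=0.122, v=-1.345, θ₁=-0.816, ω₁=-2.018, θ₂=0.453, ω₂=4.079
apply F[30]=-15.000 → step 31: x=0.094, v=-1.476, θ₁=-0.856, ω₁=-1.992, θ₂=0.537, ω₂=4.379
apply F[31]=-15.000 → step 32: x=0.063, v=-1.603, θ₁=-0.896, ω₁=-1.941, θ₂=0.628, ω₂=4.695
Max |angle| over trajectory = 0.896 rad = 51.3°.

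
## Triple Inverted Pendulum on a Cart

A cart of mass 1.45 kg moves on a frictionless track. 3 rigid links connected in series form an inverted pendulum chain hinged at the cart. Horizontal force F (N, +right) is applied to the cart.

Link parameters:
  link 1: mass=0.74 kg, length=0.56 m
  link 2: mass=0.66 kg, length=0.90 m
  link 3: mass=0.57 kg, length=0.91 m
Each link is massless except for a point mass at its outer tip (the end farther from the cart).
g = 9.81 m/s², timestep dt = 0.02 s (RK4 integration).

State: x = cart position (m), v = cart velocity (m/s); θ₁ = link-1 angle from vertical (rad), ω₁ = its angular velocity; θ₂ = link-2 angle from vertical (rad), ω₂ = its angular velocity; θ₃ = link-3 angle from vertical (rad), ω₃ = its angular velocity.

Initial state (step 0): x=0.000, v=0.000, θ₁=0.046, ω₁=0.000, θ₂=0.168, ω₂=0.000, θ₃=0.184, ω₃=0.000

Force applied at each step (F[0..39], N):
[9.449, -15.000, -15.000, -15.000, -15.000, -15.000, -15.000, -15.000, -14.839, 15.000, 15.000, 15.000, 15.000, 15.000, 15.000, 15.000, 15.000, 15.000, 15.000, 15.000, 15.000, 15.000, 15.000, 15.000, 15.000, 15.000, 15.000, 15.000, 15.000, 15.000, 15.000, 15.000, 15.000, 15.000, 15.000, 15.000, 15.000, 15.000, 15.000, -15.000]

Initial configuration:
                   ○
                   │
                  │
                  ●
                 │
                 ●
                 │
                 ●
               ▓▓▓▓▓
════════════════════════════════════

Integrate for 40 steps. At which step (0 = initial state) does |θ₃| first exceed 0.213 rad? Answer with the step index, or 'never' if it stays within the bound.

apply F[0]=+9.449 → step 1: x=0.001, v=0.118, θ₁=0.043, ω₁=-0.266, θ₂=0.169, ω₂=0.068, θ₃=0.184, ω₃=0.006
apply F[1]=-15.000 → step 2: x=0.001, v=-0.099, θ₁=0.041, ω₁=0.068, θ₂=0.171, ω₂=0.134, θ₃=0.184, ω₃=0.012
apply F[2]=-15.000 → step 3: x=-0.003, v=-0.316, θ₁=0.046, ω₁=0.403, θ₂=0.174, ω₂=0.201, θ₃=0.185, ω₃=0.016
apply F[3]=-15.000 → step 4: x=-0.011, v=-0.535, θ₁=0.058, ω₁=0.747, θ₂=0.179, ω₂=0.264, θ₃=0.185, ω₃=0.019
apply F[4]=-15.000 → step 5: x=-0.024, v=-0.757, θ₁=0.076, ω₁=1.109, θ₂=0.185, ω₂=0.321, θ₃=0.185, ω₃=0.020
apply F[5]=-15.000 → step 6: x=-0.042, v=-0.982, θ₁=0.102, ω₁=1.496, θ₂=0.191, ω₂=0.366, θ₃=0.186, ω₃=0.020
apply F[6]=-15.000 → step 7: x=-0.064, v=-1.211, θ₁=0.136, ω₁=1.911, θ₂=0.199, ω₂=0.397, θ₃=0.186, ω₃=0.017
apply F[7]=-15.000 → step 8: x=-0.090, v=-1.439, θ₁=0.179, ω₁=2.355, θ₂=0.207, ω₂=0.414, θ₃=0.186, ω₃=0.014
apply F[8]=-14.839 → step 9: x=-0.121, v=-1.663, θ₁=0.230, ω₁=2.815, θ₂=0.216, ω₂=0.417, θ₃=0.187, ω₃=0.010
apply F[9]=+15.000 → step 10: x=-0.153, v=-1.506, θ₁=0.285, ω₁=2.650, θ₂=0.224, ω₂=0.405, θ₃=0.187, ω₃=0.000
apply F[10]=+15.000 → step 11: x=-0.181, v=-1.362, θ₁=0.337, ω₁=2.550, θ₂=0.232, ω₂=0.374, θ₃=0.187, ω₃=-0.012
apply F[11]=+15.000 → step 12: x=-0.207, v=-1.229, θ₁=0.387, ω₁=2.509, θ₂=0.239, ω₂=0.324, θ₃=0.186, ω₃=-0.027
apply F[12]=+15.000 → step 13: x=-0.231, v=-1.104, θ₁=0.438, ω₁=2.519, θ₂=0.245, ω₂=0.256, θ₃=0.185, ω₃=-0.044
apply F[13]=+15.000 → step 14: x=-0.252, v=-0.985, θ₁=0.488, ω₁=2.574, θ₂=0.249, ω₂=0.173, θ₃=0.184, ω₃=-0.062
apply F[14]=+15.000 → step 15: x=-0.270, v=-0.869, θ₁=0.541, ω₁=2.667, θ₂=0.251, ω₂=0.076, θ₃=0.183, ω₃=-0.080
apply F[15]=+15.000 → step 16: x=-0.286, v=-0.753, θ₁=0.595, ω₁=2.789, θ₂=0.252, ω₂=-0.030, θ₃=0.181, ω₃=-0.097
apply F[16]=+15.000 → step 17: x=-0.300, v=-0.634, θ₁=0.652, ω₁=2.934, θ₂=0.250, ω₂=-0.143, θ₃=0.179, ω₃=-0.112
apply F[17]=+15.000 → step 18: x=-0.312, v=-0.512, θ₁=0.713, ω₁=3.095, θ₂=0.246, ω₂=-0.259, θ₃=0.177, ω₃=-0.124
apply F[18]=+15.000 → step 19: x=-0.321, v=-0.383, θ₁=0.776, ω₁=3.268, θ₂=0.240, ω₂=-0.374, θ₃=0.174, ω₃=-0.135
apply F[19]=+15.000 → step 20: x=-0.327, v=-0.246, θ₁=0.843, ω₁=3.447, θ₂=0.231, ω₂=-0.485, θ₃=0.171, ω₃=-0.142
apply F[20]=+15.000 → step 21: x=-0.330, v=-0.100, θ₁=0.914, ω₁=3.631, θ₂=0.220, ω₂=-0.588, θ₃=0.169, ω₃=-0.147
apply F[21]=+15.000 → step 22: x=-0.331, v=0.055, θ₁=0.989, ω₁=3.818, θ₂=0.208, ω₂=-0.679, θ₃=0.166, ω₃=-0.150
apply F[22]=+15.000 → step 23: x=-0.328, v=0.221, θ₁=1.067, ω₁=4.010, θ₂=0.193, ω₂=-0.756, θ₃=0.163, ω₃=-0.152
apply F[23]=+15.000 → step 24: x=-0.322, v=0.397, θ₁=1.149, ω₁=4.209, θ₂=0.178, ω₂=-0.815, θ₃=0.159, ω₃=-0.152
apply F[24]=+15.000 → step 25: x=-0.312, v=0.584, θ₁=1.235, ω₁=4.419, θ₂=0.161, ω₂=-0.854, θ₃=0.156, ω₃=-0.153
apply F[25]=+15.000 → step 26: x=-0.298, v=0.784, θ₁=1.326, ω₁=4.646, θ₂=0.144, ω₂=-0.869, θ₃=0.153, ω₃=-0.153
apply F[26]=+15.000 → step 27: x=-0.281, v=0.996, θ₁=1.421, ω₁=4.897, θ₂=0.126, ω₂=-0.857, θ₃=0.150, ω₃=-0.153
apply F[27]=+15.000 → step 28: x=-0.258, v=1.224, θ₁=1.522, ω₁=5.182, θ₂=0.110, ω₂=-0.812, θ₃=0.147, ω₃=-0.153
apply F[28]=+15.000 → step 29: x=-0.232, v=1.470, θ₁=1.629, ω₁=5.515, θ₂=0.094, ω₂=-0.728, θ₃=0.144, ω₃=-0.154
apply F[29]=+15.000 → step 30: x=-0.200, v=1.738, θ₁=1.743, ω₁=5.913, θ₂=0.081, ω₂=-0.593, θ₃=0.141, ω₃=-0.154
apply F[30]=+15.000 → step 31: x=-0.162, v=2.036, θ₁=1.866, ω₁=6.404, θ₂=0.071, ω₂=-0.393, θ₃=0.138, ω₃=-0.153
apply F[31]=+15.000 → step 32: x=-0.118, v=2.372, θ₁=2.000, ω₁=7.028, θ₂=0.066, ω₂=-0.106, θ₃=0.135, ω₃=-0.149
apply F[32]=+15.000 → step 33: x=-0.067, v=2.765, θ₁=2.149, ω₁=7.851, θ₂=0.067, ω₂=0.307, θ₃=0.132, ω₃=-0.140
apply F[33]=+15.000 → step 34: x=-0.007, v=3.237, θ₁=2.316, ω₁=8.981, θ₂=0.079, ω₂=0.910, θ₃=0.129, ω₃=-0.123
apply F[34]=+15.000 → step 35: x=0.064, v=3.828, θ₁=2.511, ω₁=10.607, θ₂=0.106, ω₂=1.821, θ₃=0.127, ω₃=-0.103
apply F[35]=+15.000 → step 36: x=0.147, v=4.569, θ₁=2.746, ω₁=13.007, θ₂=0.155, ω₂=3.256, θ₃=0.125, ω₃=-0.110
apply F[36]=+15.000 → step 37: x=0.247, v=5.311, θ₁=3.037, ω₁=16.102, θ₂=0.241, ω₂=5.452, θ₃=0.122, ω₃=-0.327
apply F[37]=+15.000 → step 38: x=0.354, v=5.276, θ₁=3.379, ω₁=17.589, θ₂=0.374, ω₂=7.691, θ₃=0.108, ω₃=-1.189
apply F[38]=+15.000 → step 39: x=0.451, v=4.357, θ₁=3.719, ω₁=16.224, θ₂=0.539, ω₂=8.510, θ₃=0.072, ω₃=-2.330
apply F[39]=-15.000 → step 40: x=0.527, v=3.212, θ₁=4.024, ω₁=14.330, θ₂=0.708, ω₂=8.369, θ₃=0.019, ω₃=-2.866
max |θ₃| = 0.187 ≤ 0.213 over all 41 states.

Answer: never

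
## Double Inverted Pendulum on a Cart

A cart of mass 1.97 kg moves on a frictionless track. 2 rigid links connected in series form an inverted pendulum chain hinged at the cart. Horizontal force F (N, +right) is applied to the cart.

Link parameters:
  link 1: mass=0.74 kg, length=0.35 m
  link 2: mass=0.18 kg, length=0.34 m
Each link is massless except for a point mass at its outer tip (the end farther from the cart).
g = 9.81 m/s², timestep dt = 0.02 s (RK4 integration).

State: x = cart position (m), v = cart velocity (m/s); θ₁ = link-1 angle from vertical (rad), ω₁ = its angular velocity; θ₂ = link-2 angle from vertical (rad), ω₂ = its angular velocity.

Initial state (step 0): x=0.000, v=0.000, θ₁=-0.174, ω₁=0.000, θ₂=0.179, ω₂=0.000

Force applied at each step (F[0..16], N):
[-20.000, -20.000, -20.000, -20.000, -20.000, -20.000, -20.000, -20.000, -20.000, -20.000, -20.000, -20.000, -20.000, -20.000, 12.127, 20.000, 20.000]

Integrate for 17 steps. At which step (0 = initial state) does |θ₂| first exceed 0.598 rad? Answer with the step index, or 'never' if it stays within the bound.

Answer: 16

Derivation:
apply F[0]=-20.000 → step 1: x=-0.002, v=-0.186, θ₁=-0.170, ω₁=0.377, θ₂=0.182, ω₂=0.276
apply F[1]=-20.000 → step 2: x=-0.007, v=-0.372, θ₁=-0.159, ω₁=0.762, θ₂=0.190, ω₂=0.547
apply F[2]=-20.000 → step 3: x=-0.017, v=-0.560, θ₁=-0.140, ω₁=1.165, θ₂=0.204, ω₂=0.806
apply F[3]=-20.000 → step 4: x=-0.030, v=-0.752, θ₁=-0.112, ω₁=1.594, θ₂=0.222, ω₂=1.048
apply F[4]=-20.000 → step 5: x=-0.047, v=-0.947, θ₁=-0.076, ω₁=2.058, θ₂=0.245, ω₂=1.265
apply F[5]=-20.000 → step 6: x=-0.068, v=-1.146, θ₁=-0.030, ω₁=2.565, θ₂=0.272, ω₂=1.448
apply F[6]=-20.000 → step 7: x=-0.093, v=-1.348, θ₁=0.027, ω₁=3.120, θ₂=0.303, ω₂=1.589
apply F[7]=-20.000 → step 8: x=-0.122, v=-1.554, θ₁=0.096, ω₁=3.726, θ₂=0.336, ω₂=1.679
apply F[8]=-20.000 → step 9: x=-0.155, v=-1.760, θ₁=0.177, ω₁=4.379, θ₂=0.370, ω₂=1.717
apply F[9]=-20.000 → step 10: x=-0.192, v=-1.961, θ₁=0.271, ω₁=5.067, θ₂=0.404, ω₂=1.711
apply F[10]=-20.000 → step 11: x=-0.233, v=-2.152, θ₁=0.379, ω₁=5.767, θ₂=0.438, ω₂=1.683
apply F[11]=-20.000 → step 12: x=-0.278, v=-2.323, θ₁=0.502, ω₁=6.449, θ₂=0.472, ω₂=1.676
apply F[12]=-20.000 → step 13: x=-0.326, v=-2.466, θ₁=0.637, ω₁=7.082, θ₂=0.506, ω₂=1.747
apply F[13]=-20.000 → step 14: x=-0.376, v=-2.576, θ₁=0.784, ω₁=7.645, θ₂=0.542, ω₂=1.955
apply F[14]=+12.127 → step 15: x=-0.426, v=-2.399, θ₁=0.938, ω₁=7.706, θ₂=0.583, ω₂=2.118
apply F[15]=+20.000 → step 16: x=-0.472, v=-2.153, θ₁=1.092, ω₁=7.777, θ₂=0.627, ω₂=2.276
apply F[16]=+20.000 → step 17: x=-0.512, v=-1.898, θ₁=1.250, ω₁=7.963, θ₂=0.674, ω₂=2.496
|θ₂| = 0.627 > 0.598 first at step 16.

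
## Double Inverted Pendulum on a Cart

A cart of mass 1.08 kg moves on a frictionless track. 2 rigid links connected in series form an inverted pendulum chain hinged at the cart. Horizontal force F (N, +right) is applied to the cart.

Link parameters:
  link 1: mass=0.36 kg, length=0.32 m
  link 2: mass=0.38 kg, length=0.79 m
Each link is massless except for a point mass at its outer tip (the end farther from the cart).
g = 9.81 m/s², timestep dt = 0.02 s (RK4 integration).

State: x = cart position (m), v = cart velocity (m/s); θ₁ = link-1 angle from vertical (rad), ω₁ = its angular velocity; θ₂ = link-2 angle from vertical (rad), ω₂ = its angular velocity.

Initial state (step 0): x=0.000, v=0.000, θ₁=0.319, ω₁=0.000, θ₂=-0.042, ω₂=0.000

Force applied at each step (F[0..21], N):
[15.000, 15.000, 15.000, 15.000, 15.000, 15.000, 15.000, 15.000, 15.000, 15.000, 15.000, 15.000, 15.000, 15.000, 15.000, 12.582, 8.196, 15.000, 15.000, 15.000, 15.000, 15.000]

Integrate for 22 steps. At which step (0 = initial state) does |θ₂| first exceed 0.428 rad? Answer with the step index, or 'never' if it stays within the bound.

Answer: 16

Derivation:
apply F[0]=+15.000 → step 1: x=0.002, v=0.229, θ₁=0.317, ω₁=-0.240, θ₂=-0.044, ω₂=-0.209
apply F[1]=+15.000 → step 2: x=0.009, v=0.459, θ₁=0.309, ω₁=-0.489, θ₂=-0.050, ω₂=-0.417
apply F[2]=+15.000 → step 3: x=0.021, v=0.691, θ₁=0.297, ω₁=-0.759, θ₂=-0.061, ω₂=-0.621
apply F[3]=+15.000 → step 4: x=0.037, v=0.926, θ₁=0.279, ω₁=-1.059, θ₂=-0.075, ω₂=-0.818
apply F[4]=+15.000 → step 5: x=0.058, v=1.166, θ₁=0.254, ω₁=-1.403, θ₂=-0.093, ω₂=-1.006
apply F[5]=+15.000 → step 6: x=0.084, v=1.412, θ₁=0.222, ω₁=-1.805, θ₂=-0.115, ω₂=-1.181
apply F[6]=+15.000 → step 7: x=0.114, v=1.664, θ₁=0.182, ω₁=-2.282, θ₂=-0.140, ω₂=-1.336
apply F[7]=+15.000 → step 8: x=0.150, v=1.924, θ₁=0.130, ω₁=-2.850, θ₂=-0.169, ω₂=-1.464
apply F[8]=+15.000 → step 9: x=0.191, v=2.193, θ₁=0.067, ω₁=-3.527, θ₂=-0.199, ω₂=-1.558
apply F[9]=+15.000 → step 10: x=0.238, v=2.469, θ₁=-0.011, ω₁=-4.323, θ₂=-0.231, ω₂=-1.609
apply F[10]=+15.000 → step 11: x=0.290, v=2.747, θ₁=-0.107, ω₁=-5.228, θ₂=-0.263, ω₂=-1.616
apply F[11]=+15.000 → step 12: x=0.348, v=3.015, θ₁=-0.221, ω₁=-6.190, θ₂=-0.295, ω₂=-1.594
apply F[12]=+15.000 → step 13: x=0.411, v=3.257, θ₁=-0.354, ω₁=-7.101, θ₂=-0.327, ω₂=-1.585
apply F[13]=+15.000 → step 14: x=0.478, v=3.455, θ₁=-0.504, ω₁=-7.831, θ₂=-0.359, ω₂=-1.649
apply F[14]=+15.000 → step 15: x=0.548, v=3.602, θ₁=-0.666, ω₁=-8.308, θ₂=-0.394, ω₂=-1.835
apply F[15]=+12.582 → step 16: x=0.621, v=3.673, θ₁=-0.834, ω₁=-8.499, θ₂=-0.433, ω₂=-2.133
apply F[16]=+8.196 → step 17: x=0.695, v=3.659, θ₁=-1.004, ω₁=-8.496, θ₂=-0.479, ω₂=-2.489
apply F[17]=+15.000 → step 18: x=0.768, v=3.718, θ₁=-1.174, ω₁=-8.476, θ₂=-0.534, ω₂=-3.003
apply F[18]=+15.000 → step 19: x=0.843, v=3.766, θ₁=-1.342, ω₁=-8.355, θ₂=-0.600, ω₂=-3.591
apply F[19]=+15.000 → step 20: x=0.919, v=3.807, θ₁=-1.507, ω₁=-8.128, θ₂=-0.678, ω₂=-4.236
apply F[20]=+15.000 → step 21: x=0.995, v=3.847, θ₁=-1.667, ω₁=-7.768, θ₂=-0.769, ω₂=-4.923
apply F[21]=+15.000 → step 22: x=1.073, v=3.892, θ₁=-1.817, ω₁=-7.235, θ₂=-0.875, ω₂=-5.639
|θ₂| = 0.433 > 0.428 first at step 16.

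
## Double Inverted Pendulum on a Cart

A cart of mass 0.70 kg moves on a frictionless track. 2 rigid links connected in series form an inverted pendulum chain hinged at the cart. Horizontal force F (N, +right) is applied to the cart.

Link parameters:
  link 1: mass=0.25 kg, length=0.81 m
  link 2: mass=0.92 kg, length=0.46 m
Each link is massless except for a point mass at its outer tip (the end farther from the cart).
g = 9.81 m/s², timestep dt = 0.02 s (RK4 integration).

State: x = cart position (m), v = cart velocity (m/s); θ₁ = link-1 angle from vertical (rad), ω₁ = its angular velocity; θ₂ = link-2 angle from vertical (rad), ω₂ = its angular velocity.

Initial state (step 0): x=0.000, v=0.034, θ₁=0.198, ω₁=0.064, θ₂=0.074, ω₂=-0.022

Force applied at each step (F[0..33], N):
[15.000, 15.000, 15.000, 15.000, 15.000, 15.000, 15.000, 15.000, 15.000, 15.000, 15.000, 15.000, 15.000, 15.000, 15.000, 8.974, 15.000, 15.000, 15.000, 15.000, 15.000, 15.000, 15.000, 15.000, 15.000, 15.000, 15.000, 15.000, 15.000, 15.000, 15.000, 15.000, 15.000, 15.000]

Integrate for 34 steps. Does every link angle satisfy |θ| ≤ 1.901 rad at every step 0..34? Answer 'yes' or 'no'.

apply F[0]=+15.000 → step 1: x=0.004, v=0.382, θ₁=0.197, ω₁=-0.171, θ₂=0.070, ω₂=-0.335
apply F[1]=+15.000 → step 2: x=0.015, v=0.732, θ₁=0.191, ω₁=-0.409, θ₂=0.061, ω₂=-0.650
apply F[2]=+15.000 → step 3: x=0.033, v=1.088, θ₁=0.181, ω₁=-0.657, θ₂=0.044, ω₂=-0.967
apply F[3]=+15.000 → step 4: x=0.059, v=1.453, θ₁=0.165, ω₁=-0.922, θ₂=0.022, ω₂=-1.279
apply F[4]=+15.000 → step 5: x=0.092, v=1.829, θ₁=0.143, ω₁=-1.214, θ₂=-0.007, ω₂=-1.580
apply F[5]=+15.000 → step 6: x=0.132, v=2.219, θ₁=0.116, ω₁=-1.541, θ₂=-0.041, ω₂=-1.857
apply F[6]=+15.000 → step 7: x=0.181, v=2.623, θ₁=0.081, ω₁=-1.916, θ₂=-0.081, ω₂=-2.092
apply F[7]=+15.000 → step 8: x=0.237, v=3.041, θ₁=0.039, ω₁=-2.347, θ₂=-0.124, ω₂=-2.263
apply F[8]=+15.000 → step 9: x=0.302, v=3.468, θ₁=-0.013, ω₁=-2.843, θ₂=-0.171, ω₂=-2.345
apply F[9]=+15.000 → step 10: x=0.376, v=3.895, θ₁=-0.075, ω₁=-3.398, θ₂=-0.217, ω₂=-2.319
apply F[10]=+15.000 → step 11: x=0.458, v=4.303, θ₁=-0.149, ω₁=-3.990, θ₂=-0.263, ω₂=-2.187
apply F[11]=+15.000 → step 12: x=0.548, v=4.668, θ₁=-0.235, ω₁=-4.564, θ₂=-0.305, ω₂=-2.003
apply F[12]=+15.000 → step 13: x=0.644, v=4.959, θ₁=-0.331, ω₁=-5.032, θ₂=-0.343, ω₂=-1.882
apply F[13]=+15.000 → step 14: x=0.746, v=5.165, θ₁=-0.435, ω₁=-5.324, θ₂=-0.381, ω₂=-1.958
apply F[14]=+15.000 → step 15: x=0.850, v=5.296, θ₁=-0.543, ω₁=-5.428, θ₂=-0.423, ω₂=-2.293
apply F[15]=+8.974 → step 16: x=0.956, v=5.264, θ₁=-0.650, ω₁=-5.318, θ₂=-0.473, ω₂=-2.757
apply F[16]=+15.000 → step 17: x=1.062, v=5.315, θ₁=-0.755, ω₁=-5.197, θ₂=-0.535, ω₂=-3.462
apply F[17]=+15.000 → step 18: x=1.168, v=5.335, θ₁=-0.858, ω₁=-5.010, θ₂=-0.613, ω₂=-4.262
apply F[18]=+15.000 → step 19: x=1.275, v=5.321, θ₁=-0.956, ω₁=-4.778, θ₂=-0.706, ω₂=-5.104
apply F[19]=+15.000 → step 20: x=1.381, v=5.268, θ₁=-1.049, ω₁=-4.520, θ₂=-0.817, ω₂=-5.939
apply F[20]=+15.000 → step 21: x=1.485, v=5.167, θ₁=-1.136, ω₁=-4.266, θ₂=-0.943, ω₂=-6.710
apply F[21]=+15.000 → step 22: x=1.587, v=5.012, θ₁=-1.220, ω₁=-4.066, θ₂=-1.084, ω₂=-7.342
apply F[22]=+15.000 → step 23: x=1.685, v=4.804, θ₁=-1.300, ω₁=-3.986, θ₂=-1.236, ω₂=-7.749
apply F[23]=+15.000 → step 24: x=1.779, v=4.555, θ₁=-1.380, ω₁=-4.089, θ₂=-1.392, ω₂=-7.859
apply F[24]=+15.000 → step 25: x=1.867, v=4.283, θ₁=-1.465, ω₁=-4.398, θ₂=-1.548, ω₂=-7.650
apply F[25]=+15.000 → step 26: x=1.950, v=3.998, θ₁=-1.557, ω₁=-4.890, θ₂=-1.696, ω₂=-7.161
apply F[26]=+15.000 → step 27: x=2.027, v=3.696, θ₁=-1.661, ω₁=-5.519, θ₂=-1.833, ω₂=-6.463
apply F[27]=+15.000 → step 28: x=2.098, v=3.358, θ₁=-1.779, ω₁=-6.242, θ₂=-1.954, ω₂=-5.637
apply F[28]=+15.000 → step 29: x=2.161, v=2.953, θ₁=-1.911, ω₁=-7.028, θ₂=-2.058, ω₂=-4.779
apply F[29]=+15.000 → step 30: x=2.215, v=2.441, θ₁=-2.060, ω₁=-7.852, θ₂=-2.146, ω₂=-4.043
apply F[30]=+15.000 → step 31: x=2.258, v=1.794, θ₁=-2.225, ω₁=-8.639, θ₂=-2.222, ω₂=-3.719
apply F[31]=+15.000 → step 32: x=2.286, v=1.035, θ₁=-2.404, ω₁=-9.202, θ₂=-2.300, ω₂=-4.261
apply F[32]=+15.000 → step 33: x=2.299, v=0.281, θ₁=-2.590, ω₁=-9.260, θ₂=-2.402, ω₂=-6.062
apply F[33]=+15.000 → step 34: x=2.299, v=-0.321, θ₁=-2.770, ω₁=-8.634, θ₂=-2.551, ω₂=-9.019
Max |angle| over trajectory = 2.770 rad; bound = 1.901 → exceeded.

Answer: no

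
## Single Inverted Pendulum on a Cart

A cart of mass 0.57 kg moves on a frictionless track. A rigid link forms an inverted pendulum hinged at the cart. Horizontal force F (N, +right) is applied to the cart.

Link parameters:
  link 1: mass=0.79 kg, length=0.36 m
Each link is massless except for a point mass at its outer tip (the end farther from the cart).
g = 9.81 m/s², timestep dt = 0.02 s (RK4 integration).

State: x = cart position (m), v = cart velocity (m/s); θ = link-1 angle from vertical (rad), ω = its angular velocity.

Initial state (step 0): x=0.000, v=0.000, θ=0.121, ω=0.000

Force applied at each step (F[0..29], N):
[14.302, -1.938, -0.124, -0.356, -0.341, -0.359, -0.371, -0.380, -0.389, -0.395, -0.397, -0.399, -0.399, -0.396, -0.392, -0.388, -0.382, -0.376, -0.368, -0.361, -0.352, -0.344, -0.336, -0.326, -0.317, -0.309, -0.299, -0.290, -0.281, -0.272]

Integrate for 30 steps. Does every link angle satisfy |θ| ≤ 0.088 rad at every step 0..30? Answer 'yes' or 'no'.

apply F[0]=+14.302 → step 1: x=0.005, v=0.462, θ=0.109, ω=-1.211
apply F[1]=-1.938 → step 2: x=0.013, v=0.370, θ=0.088, ω=-0.903
apply F[2]=-0.124 → step 3: x=0.020, v=0.345, θ=0.071, ω=-0.791
apply F[3]=-0.356 → step 4: x=0.027, v=0.316, θ=0.056, ω=-0.676
apply F[4]=-0.341 → step 5: x=0.033, v=0.291, θ=0.044, ω=-0.579
apply F[5]=-0.359 → step 6: x=0.038, v=0.268, θ=0.033, ω=-0.494
apply F[6]=-0.371 → step 7: x=0.043, v=0.247, θ=0.024, ω=-0.422
apply F[7]=-0.380 → step 8: x=0.048, v=0.228, θ=0.016, ω=-0.359
apply F[8]=-0.389 → step 9: x=0.053, v=0.211, θ=0.010, ω=-0.304
apply F[9]=-0.395 → step 10: x=0.057, v=0.196, θ=0.004, ω=-0.257
apply F[10]=-0.397 → step 11: x=0.060, v=0.181, θ=-0.001, ω=-0.217
apply F[11]=-0.399 → step 12: x=0.064, v=0.168, θ=-0.005, ω=-0.181
apply F[12]=-0.399 → step 13: x=0.067, v=0.156, θ=-0.008, ω=-0.151
apply F[13]=-0.396 → step 14: x=0.070, v=0.145, θ=-0.011, ω=-0.125
apply F[14]=-0.392 → step 15: x=0.073, v=0.134, θ=-0.013, ω=-0.102
apply F[15]=-0.388 → step 16: x=0.076, v=0.124, θ=-0.015, ω=-0.083
apply F[16]=-0.382 → step 17: x=0.078, v=0.115, θ=-0.016, ω=-0.066
apply F[17]=-0.376 → step 18: x=0.080, v=0.107, θ=-0.018, ω=-0.051
apply F[18]=-0.368 → step 19: x=0.082, v=0.099, θ=-0.019, ω=-0.039
apply F[19]=-0.361 → step 20: x=0.084, v=0.091, θ=-0.019, ω=-0.028
apply F[20]=-0.352 → step 21: x=0.086, v=0.084, θ=-0.020, ω=-0.019
apply F[21]=-0.344 → step 22: x=0.087, v=0.077, θ=-0.020, ω=-0.012
apply F[22]=-0.336 → step 23: x=0.089, v=0.071, θ=-0.020, ω=-0.005
apply F[23]=-0.326 → step 24: x=0.090, v=0.065, θ=-0.020, ω=0.001
apply F[24]=-0.317 → step 25: x=0.092, v=0.059, θ=-0.020, ω=0.005
apply F[25]=-0.309 → step 26: x=0.093, v=0.054, θ=-0.020, ω=0.009
apply F[26]=-0.299 → step 27: x=0.094, v=0.049, θ=-0.020, ω=0.013
apply F[27]=-0.290 → step 28: x=0.095, v=0.044, θ=-0.019, ω=0.015
apply F[28]=-0.281 → step 29: x=0.095, v=0.039, θ=-0.019, ω=0.018
apply F[29]=-0.272 → step 30: x=0.096, v=0.035, θ=-0.019, ω=0.020
Max |angle| over trajectory = 0.121 rad; bound = 0.088 → exceeded.

Answer: no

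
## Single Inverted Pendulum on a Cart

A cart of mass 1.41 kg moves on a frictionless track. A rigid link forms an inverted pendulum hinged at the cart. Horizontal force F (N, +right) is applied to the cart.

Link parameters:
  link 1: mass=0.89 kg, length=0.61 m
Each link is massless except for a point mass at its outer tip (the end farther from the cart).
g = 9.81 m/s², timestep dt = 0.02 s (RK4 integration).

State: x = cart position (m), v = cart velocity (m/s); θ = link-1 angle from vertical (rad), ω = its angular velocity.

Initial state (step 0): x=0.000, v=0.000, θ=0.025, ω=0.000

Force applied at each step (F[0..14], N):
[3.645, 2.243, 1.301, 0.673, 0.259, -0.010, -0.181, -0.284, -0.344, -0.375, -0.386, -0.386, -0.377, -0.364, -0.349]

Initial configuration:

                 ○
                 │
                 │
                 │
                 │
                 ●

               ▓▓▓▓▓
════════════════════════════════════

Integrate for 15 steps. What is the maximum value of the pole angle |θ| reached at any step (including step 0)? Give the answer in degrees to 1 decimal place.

Answer: 1.4°

Derivation:
apply F[0]=+3.645 → step 1: x=0.000, v=0.049, θ=0.024, ω=-0.072
apply F[1]=+2.243 → step 2: x=0.002, v=0.078, θ=0.022, ω=-0.112
apply F[2]=+1.301 → step 3: x=0.003, v=0.093, θ=0.020, ω=-0.131
apply F[3]=+0.673 → step 4: x=0.005, v=0.101, θ=0.017, ω=-0.136
apply F[4]=+0.259 → step 5: x=0.007, v=0.102, θ=0.015, ω=-0.134
apply F[5]=-0.010 → step 6: x=0.009, v=0.100, θ=0.012, ω=-0.127
apply F[6]=-0.181 → step 7: x=0.011, v=0.097, θ=0.010, ω=-0.117
apply F[7]=-0.284 → step 8: x=0.013, v=0.091, θ=0.007, ω=-0.106
apply F[8]=-0.344 → step 9: x=0.015, v=0.086, θ=0.005, ω=-0.095
apply F[9]=-0.375 → step 10: x=0.017, v=0.080, θ=0.004, ω=-0.084
apply F[10]=-0.386 → step 11: x=0.018, v=0.074, θ=0.002, ω=-0.073
apply F[11]=-0.386 → step 12: x=0.020, v=0.068, θ=0.001, ω=-0.063
apply F[12]=-0.377 → step 13: x=0.021, v=0.063, θ=-0.001, ω=-0.055
apply F[13]=-0.364 → step 14: x=0.022, v=0.058, θ=-0.002, ω=-0.047
apply F[14]=-0.349 → step 15: x=0.023, v=0.053, θ=-0.002, ω=-0.040
Max |angle| over trajectory = 0.025 rad = 1.4°.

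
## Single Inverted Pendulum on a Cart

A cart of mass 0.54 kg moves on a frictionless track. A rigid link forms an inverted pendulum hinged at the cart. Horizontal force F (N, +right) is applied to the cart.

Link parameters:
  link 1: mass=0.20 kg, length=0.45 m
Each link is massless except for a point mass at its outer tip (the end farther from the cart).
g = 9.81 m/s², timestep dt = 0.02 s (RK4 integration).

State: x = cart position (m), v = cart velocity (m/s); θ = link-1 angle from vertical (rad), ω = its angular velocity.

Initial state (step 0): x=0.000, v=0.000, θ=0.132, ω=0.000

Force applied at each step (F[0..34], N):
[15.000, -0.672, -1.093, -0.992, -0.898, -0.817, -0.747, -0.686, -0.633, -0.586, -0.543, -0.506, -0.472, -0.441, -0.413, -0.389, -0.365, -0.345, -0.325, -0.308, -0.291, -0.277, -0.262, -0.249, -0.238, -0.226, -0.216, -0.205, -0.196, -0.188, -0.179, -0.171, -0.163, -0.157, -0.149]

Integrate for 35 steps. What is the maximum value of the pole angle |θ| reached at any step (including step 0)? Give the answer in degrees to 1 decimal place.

apply F[0]=+15.000 → step 1: x=0.005, v=0.543, θ=0.121, ω=-1.142
apply F[1]=-0.672 → step 2: x=0.016, v=0.511, θ=0.099, ω=-1.023
apply F[2]=-1.093 → step 3: x=0.026, v=0.464, θ=0.080, ω=-0.881
apply F[3]=-0.992 → step 4: x=0.035, v=0.423, θ=0.064, ω=-0.757
apply F[4]=-0.898 → step 5: x=0.043, v=0.386, θ=0.050, ω=-0.650
apply F[5]=-0.817 → step 6: x=0.050, v=0.352, θ=0.037, ω=-0.557
apply F[6]=-0.747 → step 7: x=0.057, v=0.322, θ=0.027, ω=-0.477
apply F[7]=-0.686 → step 8: x=0.063, v=0.295, θ=0.018, ω=-0.407
apply F[8]=-0.633 → step 9: x=0.069, v=0.271, θ=0.011, ω=-0.346
apply F[9]=-0.586 → step 10: x=0.074, v=0.249, θ=0.004, ω=-0.293
apply F[10]=-0.543 → step 11: x=0.079, v=0.228, θ=-0.001, ω=-0.248
apply F[11]=-0.506 → step 12: x=0.083, v=0.210, θ=-0.006, ω=-0.208
apply F[12]=-0.472 → step 13: x=0.087, v=0.193, θ=-0.009, ω=-0.174
apply F[13]=-0.441 → step 14: x=0.091, v=0.177, θ=-0.013, ω=-0.144
apply F[14]=-0.413 → step 15: x=0.094, v=0.163, θ=-0.015, ω=-0.118
apply F[15]=-0.389 → step 16: x=0.097, v=0.150, θ=-0.017, ω=-0.096
apply F[16]=-0.365 → step 17: x=0.100, v=0.138, θ=-0.019, ω=-0.077
apply F[17]=-0.345 → step 18: x=0.103, v=0.126, θ=-0.020, ω=-0.060
apply F[18]=-0.325 → step 19: x=0.105, v=0.116, θ=-0.021, ω=-0.046
apply F[19]=-0.308 → step 20: x=0.107, v=0.106, θ=-0.022, ω=-0.034
apply F[20]=-0.291 → step 21: x=0.109, v=0.097, θ=-0.023, ω=-0.023
apply F[21]=-0.277 → step 22: x=0.111, v=0.088, θ=-0.023, ω=-0.014
apply F[22]=-0.262 → step 23: x=0.113, v=0.080, θ=-0.023, ω=-0.006
apply F[23]=-0.249 → step 24: x=0.114, v=0.073, θ=-0.023, ω=0.000
apply F[24]=-0.238 → step 25: x=0.116, v=0.066, θ=-0.023, ω=0.006
apply F[25]=-0.226 → step 26: x=0.117, v=0.059, θ=-0.023, ω=0.010
apply F[26]=-0.216 → step 27: x=0.118, v=0.053, θ=-0.023, ω=0.014
apply F[27]=-0.205 → step 28: x=0.119, v=0.047, θ=-0.023, ω=0.017
apply F[28]=-0.196 → step 29: x=0.120, v=0.041, θ=-0.022, ω=0.020
apply F[29]=-0.188 → step 30: x=0.121, v=0.036, θ=-0.022, ω=0.022
apply F[30]=-0.179 → step 31: x=0.122, v=0.031, θ=-0.021, ω=0.024
apply F[31]=-0.171 → step 32: x=0.122, v=0.026, θ=-0.021, ω=0.026
apply F[32]=-0.163 → step 33: x=0.123, v=0.021, θ=-0.020, ω=0.027
apply F[33]=-0.157 → step 34: x=0.123, v=0.017, θ=-0.020, ω=0.028
apply F[34]=-0.149 → step 35: x=0.123, v=0.013, θ=-0.019, ω=0.028
Max |angle| over trajectory = 0.132 rad = 7.6°.

Answer: 7.6°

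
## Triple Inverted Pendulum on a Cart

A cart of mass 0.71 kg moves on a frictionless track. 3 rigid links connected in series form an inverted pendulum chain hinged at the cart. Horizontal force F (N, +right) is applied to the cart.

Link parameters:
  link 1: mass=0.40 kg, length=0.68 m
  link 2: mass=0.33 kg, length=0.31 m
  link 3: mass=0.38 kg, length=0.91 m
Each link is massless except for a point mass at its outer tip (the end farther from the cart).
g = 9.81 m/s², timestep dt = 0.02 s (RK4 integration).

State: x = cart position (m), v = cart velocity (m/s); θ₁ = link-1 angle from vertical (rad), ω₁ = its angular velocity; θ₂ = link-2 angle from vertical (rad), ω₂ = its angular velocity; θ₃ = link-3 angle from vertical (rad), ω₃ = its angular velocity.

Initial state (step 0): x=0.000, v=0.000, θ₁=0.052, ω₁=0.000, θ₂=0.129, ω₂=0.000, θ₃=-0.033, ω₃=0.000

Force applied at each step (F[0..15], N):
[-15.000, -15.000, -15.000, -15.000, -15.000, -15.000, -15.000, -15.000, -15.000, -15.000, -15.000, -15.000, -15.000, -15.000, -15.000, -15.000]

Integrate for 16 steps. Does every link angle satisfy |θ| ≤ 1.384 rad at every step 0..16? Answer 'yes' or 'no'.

apply F[0]=-15.000 → step 1: x=-0.004, v=-0.437, θ₁=0.058, ω₁=0.624, θ₂=0.131, ω₂=0.209, θ₃=-0.034, ω₃=-0.063
apply F[1]=-15.000 → step 2: x=-0.017, v=-0.875, θ₁=0.077, ω₁=1.260, θ₂=0.137, ω₂=0.390, θ₃=-0.035, ω₃=-0.121
apply F[2]=-15.000 → step 3: x=-0.039, v=-1.314, θ₁=0.109, ω₁=1.915, θ₂=0.146, ω₂=0.516, θ₃=-0.038, ω₃=-0.169
apply F[3]=-15.000 → step 4: x=-0.070, v=-1.749, θ₁=0.154, ω₁=2.583, θ₂=0.157, ω₂=0.574, θ₃=-0.042, ω₃=-0.197
apply F[4]=-15.000 → step 5: x=-0.109, v=-2.171, θ₁=0.212, ω₁=3.244, θ₂=0.169, ω₂=0.575, θ₃=-0.046, ω₃=-0.196
apply F[5]=-15.000 → step 6: x=-0.157, v=-2.564, θ₁=0.283, ω₁=3.860, θ₂=0.180, ω₂=0.567, θ₃=-0.050, ω₃=-0.157
apply F[6]=-15.000 → step 7: x=-0.211, v=-2.912, θ₁=0.366, ω₁=4.385, θ₂=0.192, ω₂=0.629, θ₃=-0.052, ω₃=-0.077
apply F[7]=-15.000 → step 8: x=-0.273, v=-3.208, θ₁=0.458, ω₁=4.792, θ₂=0.206, ω₂=0.840, θ₃=-0.053, ω₃=0.037
apply F[8]=-15.000 → step 9: x=-0.339, v=-3.450, θ₁=0.557, ω₁=5.077, θ₂=0.227, ω₂=1.237, θ₃=-0.050, ω₃=0.177
apply F[9]=-15.000 → step 10: x=-0.410, v=-3.647, θ₁=0.660, ω₁=5.260, θ₂=0.257, ω₂=1.813, θ₃=-0.045, ω₃=0.334
apply F[10]=-15.000 → step 11: x=-0.485, v=-3.804, θ₁=0.767, ω₁=5.364, θ₂=0.300, ω₂=2.529, θ₃=-0.037, ω₃=0.509
apply F[11]=-15.000 → step 12: x=-0.562, v=-3.928, θ₁=0.874, ω₁=5.405, θ₂=0.359, ω₂=3.338, θ₃=-0.025, ω₃=0.708
apply F[12]=-15.000 → step 13: x=-0.642, v=-4.023, θ₁=0.982, ω₁=5.397, θ₂=0.434, ω₂=4.190, θ₃=-0.008, ω₃=0.938
apply F[13]=-15.000 → step 14: x=-0.723, v=-4.091, θ₁=1.090, ω₁=5.346, θ₂=0.526, ω₂=5.040, θ₃=0.013, ω₃=1.213
apply F[14]=-15.000 → step 15: x=-0.805, v=-4.133, θ₁=1.196, ω₁=5.263, θ₂=0.635, ω₂=5.842, θ₃=0.040, ω₃=1.545
apply F[15]=-15.000 → step 16: x=-0.888, v=-4.153, θ₁=1.300, ω₁=5.156, θ₂=0.760, ω₂=6.557, θ₃=0.075, ω₃=1.946
Max |angle| over trajectory = 1.300 rad; bound = 1.384 → within bound.

Answer: yes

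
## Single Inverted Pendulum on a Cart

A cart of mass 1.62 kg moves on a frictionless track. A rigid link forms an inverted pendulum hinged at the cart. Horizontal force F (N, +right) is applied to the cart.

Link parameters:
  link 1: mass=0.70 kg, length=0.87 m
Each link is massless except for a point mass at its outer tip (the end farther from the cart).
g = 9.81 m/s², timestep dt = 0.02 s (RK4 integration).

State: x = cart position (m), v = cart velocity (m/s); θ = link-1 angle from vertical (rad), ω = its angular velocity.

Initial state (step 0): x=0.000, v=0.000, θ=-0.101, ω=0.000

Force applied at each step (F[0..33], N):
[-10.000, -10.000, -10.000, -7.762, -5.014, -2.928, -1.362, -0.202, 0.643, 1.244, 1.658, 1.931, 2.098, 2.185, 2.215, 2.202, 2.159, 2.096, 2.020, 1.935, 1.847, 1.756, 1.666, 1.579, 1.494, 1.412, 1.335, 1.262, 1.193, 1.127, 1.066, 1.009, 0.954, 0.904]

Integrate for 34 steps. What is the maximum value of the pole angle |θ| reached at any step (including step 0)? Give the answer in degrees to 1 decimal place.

Answer: 5.8°

Derivation:
apply F[0]=-10.000 → step 1: x=-0.001, v=-0.114, θ=-0.100, ω=0.108
apply F[1]=-10.000 → step 2: x=-0.005, v=-0.229, θ=-0.097, ω=0.217
apply F[2]=-10.000 → step 3: x=-0.010, v=-0.344, θ=-0.091, ω=0.328
apply F[3]=-7.762 → step 4: x=-0.018, v=-0.433, θ=-0.084, ω=0.409
apply F[4]=-5.014 → step 5: x=-0.027, v=-0.488, θ=-0.075, ω=0.454
apply F[5]=-2.928 → step 6: x=-0.037, v=-0.518, θ=-0.066, ω=0.473
apply F[6]=-1.362 → step 7: x=-0.048, v=-0.530, θ=-0.056, ω=0.473
apply F[7]=-0.202 → step 8: x=-0.058, v=-0.528, θ=-0.047, ω=0.459
apply F[8]=+0.643 → step 9: x=-0.069, v=-0.516, θ=-0.038, ω=0.436
apply F[9]=+1.244 → step 10: x=-0.079, v=-0.498, θ=-0.030, ω=0.408
apply F[10]=+1.658 → step 11: x=-0.089, v=-0.476, θ=-0.022, ω=0.376
apply F[11]=+1.931 → step 12: x=-0.098, v=-0.450, θ=-0.015, ω=0.343
apply F[12]=+2.098 → step 13: x=-0.107, v=-0.423, θ=-0.008, ω=0.309
apply F[13]=+2.185 → step 14: x=-0.115, v=-0.396, θ=-0.002, ω=0.276
apply F[14]=+2.215 → step 15: x=-0.123, v=-0.369, θ=0.003, ω=0.245
apply F[15]=+2.202 → step 16: x=-0.130, v=-0.342, θ=0.007, ω=0.215
apply F[16]=+2.159 → step 17: x=-0.136, v=-0.316, θ=0.011, ω=0.188
apply F[17]=+2.096 → step 18: x=-0.142, v=-0.291, θ=0.015, ω=0.162
apply F[18]=+2.020 → step 19: x=-0.148, v=-0.268, θ=0.018, ω=0.139
apply F[19]=+1.935 → step 20: x=-0.153, v=-0.245, θ=0.021, ω=0.118
apply F[20]=+1.847 → step 21: x=-0.158, v=-0.224, θ=0.023, ω=0.099
apply F[21]=+1.756 → step 22: x=-0.162, v=-0.205, θ=0.024, ω=0.081
apply F[22]=+1.666 → step 23: x=-0.166, v=-0.186, θ=0.026, ω=0.066
apply F[23]=+1.579 → step 24: x=-0.169, v=-0.169, θ=0.027, ω=0.052
apply F[24]=+1.494 → step 25: x=-0.173, v=-0.153, θ=0.028, ω=0.040
apply F[25]=+1.412 → step 26: x=-0.176, v=-0.138, θ=0.029, ω=0.029
apply F[26]=+1.335 → step 27: x=-0.178, v=-0.124, θ=0.029, ω=0.019
apply F[27]=+1.262 → step 28: x=-0.181, v=-0.111, θ=0.030, ω=0.011
apply F[28]=+1.193 → step 29: x=-0.183, v=-0.099, θ=0.030, ω=0.004
apply F[29]=+1.127 → step 30: x=-0.185, v=-0.087, θ=0.030, ω=-0.003
apply F[30]=+1.066 → step 31: x=-0.186, v=-0.077, θ=0.030, ω=-0.008
apply F[31]=+1.009 → step 32: x=-0.188, v=-0.067, θ=0.029, ω=-0.013
apply F[32]=+0.954 → step 33: x=-0.189, v=-0.057, θ=0.029, ω=-0.017
apply F[33]=+0.904 → step 34: x=-0.190, v=-0.049, θ=0.029, ω=-0.021
Max |angle| over trajectory = 0.101 rad = 5.8°.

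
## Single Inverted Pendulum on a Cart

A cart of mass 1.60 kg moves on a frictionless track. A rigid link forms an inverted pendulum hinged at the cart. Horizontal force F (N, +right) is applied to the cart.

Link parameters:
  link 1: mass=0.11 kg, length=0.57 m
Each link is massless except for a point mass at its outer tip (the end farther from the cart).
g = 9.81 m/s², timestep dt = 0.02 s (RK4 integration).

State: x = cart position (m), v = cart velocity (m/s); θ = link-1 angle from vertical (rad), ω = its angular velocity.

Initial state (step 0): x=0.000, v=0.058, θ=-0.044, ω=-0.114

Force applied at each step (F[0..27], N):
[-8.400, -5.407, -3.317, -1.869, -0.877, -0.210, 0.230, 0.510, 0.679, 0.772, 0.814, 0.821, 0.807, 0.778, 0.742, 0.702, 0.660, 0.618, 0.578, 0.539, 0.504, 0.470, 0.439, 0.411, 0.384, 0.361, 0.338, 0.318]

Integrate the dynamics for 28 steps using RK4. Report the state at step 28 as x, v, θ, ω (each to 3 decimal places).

Answer: x=-0.060, v=-0.035, θ=0.012, ω=-0.004

Derivation:
apply F[0]=-8.400 → step 1: x=0.000, v=-0.046, θ=-0.045, ω=0.054
apply F[1]=-5.407 → step 2: x=-0.001, v=-0.113, θ=-0.043, ω=0.156
apply F[2]=-3.317 → step 3: x=-0.004, v=-0.154, θ=-0.039, ω=0.214
apply F[3]=-1.869 → step 4: x=-0.007, v=-0.177, θ=-0.034, ω=0.241
apply F[4]=-0.877 → step 5: x=-0.011, v=-0.188, θ=-0.029, ω=0.249
apply F[5]=-0.210 → step 6: x=-0.015, v=-0.190, θ=-0.024, ω=0.243
apply F[6]=+0.230 → step 7: x=-0.019, v=-0.187, θ=-0.020, ω=0.230
apply F[7]=+0.510 → step 8: x=-0.022, v=-0.180, θ=-0.015, ω=0.213
apply F[8]=+0.679 → step 9: x=-0.026, v=-0.172, θ=-0.011, ω=0.193
apply F[9]=+0.772 → step 10: x=-0.029, v=-0.162, θ=-0.008, ω=0.172
apply F[10]=+0.814 → step 11: x=-0.032, v=-0.151, θ=-0.004, ω=0.152
apply F[11]=+0.821 → step 12: x=-0.035, v=-0.141, θ=-0.001, ω=0.133
apply F[12]=+0.807 → step 13: x=-0.038, v=-0.131, θ=0.001, ω=0.116
apply F[13]=+0.778 → step 14: x=-0.040, v=-0.121, θ=0.003, ω=0.099
apply F[14]=+0.742 → step 15: x=-0.043, v=-0.112, θ=0.005, ω=0.085
apply F[15]=+0.702 → step 16: x=-0.045, v=-0.103, θ=0.007, ω=0.071
apply F[16]=+0.660 → step 17: x=-0.047, v=-0.095, θ=0.008, ω=0.059
apply F[17]=+0.618 → step 18: x=-0.049, v=-0.088, θ=0.009, ω=0.049
apply F[18]=+0.578 → step 19: x=-0.050, v=-0.081, θ=0.010, ω=0.040
apply F[19]=+0.539 → step 20: x=-0.052, v=-0.074, θ=0.011, ω=0.032
apply F[20]=+0.504 → step 21: x=-0.053, v=-0.068, θ=0.011, ω=0.025
apply F[21]=+0.470 → step 22: x=-0.055, v=-0.062, θ=0.012, ω=0.019
apply F[22]=+0.439 → step 23: x=-0.056, v=-0.057, θ=0.012, ω=0.013
apply F[23]=+0.411 → step 24: x=-0.057, v=-0.052, θ=0.012, ω=0.009
apply F[24]=+0.384 → step 25: x=-0.058, v=-0.047, θ=0.012, ω=0.005
apply F[25]=+0.361 → step 26: x=-0.059, v=-0.043, θ=0.012, ω=0.001
apply F[26]=+0.338 → step 27: x=-0.060, v=-0.039, θ=0.012, ω=-0.002
apply F[27]=+0.318 → step 28: x=-0.060, v=-0.035, θ=0.012, ω=-0.004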